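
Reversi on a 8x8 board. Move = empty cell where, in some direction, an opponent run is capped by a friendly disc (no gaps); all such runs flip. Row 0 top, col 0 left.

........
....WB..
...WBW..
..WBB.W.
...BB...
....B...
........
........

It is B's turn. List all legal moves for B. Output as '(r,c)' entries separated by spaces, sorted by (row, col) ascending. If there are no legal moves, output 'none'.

(0,3): no bracket -> illegal
(0,4): flips 1 -> legal
(0,5): no bracket -> illegal
(1,2): flips 1 -> legal
(1,3): flips 2 -> legal
(1,6): flips 1 -> legal
(2,1): flips 1 -> legal
(2,2): flips 1 -> legal
(2,6): flips 1 -> legal
(2,7): no bracket -> illegal
(3,1): flips 1 -> legal
(3,5): flips 1 -> legal
(3,7): no bracket -> illegal
(4,1): no bracket -> illegal
(4,2): no bracket -> illegal
(4,5): no bracket -> illegal
(4,6): no bracket -> illegal
(4,7): no bracket -> illegal

Answer: (0,4) (1,2) (1,3) (1,6) (2,1) (2,2) (2,6) (3,1) (3,5)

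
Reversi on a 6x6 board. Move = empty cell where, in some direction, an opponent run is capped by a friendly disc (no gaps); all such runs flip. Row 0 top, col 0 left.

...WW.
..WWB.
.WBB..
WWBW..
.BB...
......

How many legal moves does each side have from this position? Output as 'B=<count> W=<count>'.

Answer: B=10 W=9

Derivation:
-- B to move --
(0,1): flips 1 -> legal
(0,2): flips 1 -> legal
(0,5): no bracket -> illegal
(1,0): flips 1 -> legal
(1,1): flips 4 -> legal
(1,5): no bracket -> illegal
(2,0): flips 2 -> legal
(2,4): flips 1 -> legal
(3,4): flips 1 -> legal
(4,0): flips 1 -> legal
(4,3): flips 1 -> legal
(4,4): flips 1 -> legal
B mobility = 10
-- W to move --
(0,5): no bracket -> illegal
(1,1): flips 1 -> legal
(1,5): flips 1 -> legal
(2,4): flips 3 -> legal
(2,5): flips 1 -> legal
(3,4): flips 1 -> legal
(4,0): no bracket -> illegal
(4,3): flips 1 -> legal
(5,0): no bracket -> illegal
(5,1): flips 2 -> legal
(5,2): flips 4 -> legal
(5,3): flips 1 -> legal
W mobility = 9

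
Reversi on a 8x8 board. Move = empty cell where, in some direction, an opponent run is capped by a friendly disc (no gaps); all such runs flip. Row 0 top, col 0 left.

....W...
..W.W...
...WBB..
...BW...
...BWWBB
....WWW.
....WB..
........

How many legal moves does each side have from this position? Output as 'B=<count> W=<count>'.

-- B to move --
(0,1): no bracket -> illegal
(0,2): no bracket -> illegal
(0,3): flips 1 -> legal
(0,5): no bracket -> illegal
(1,1): no bracket -> illegal
(1,3): flips 1 -> legal
(1,5): no bracket -> illegal
(2,1): no bracket -> illegal
(2,2): flips 1 -> legal
(3,2): no bracket -> illegal
(3,5): flips 3 -> legal
(3,6): no bracket -> illegal
(5,3): no bracket -> illegal
(5,7): no bracket -> illegal
(6,3): flips 1 -> legal
(6,6): flips 3 -> legal
(6,7): no bracket -> illegal
(7,3): flips 2 -> legal
(7,4): flips 4 -> legal
(7,5): no bracket -> illegal
B mobility = 8
-- W to move --
(1,3): no bracket -> illegal
(1,5): no bracket -> illegal
(1,6): flips 1 -> legal
(2,2): flips 1 -> legal
(2,6): flips 2 -> legal
(3,2): flips 2 -> legal
(3,5): no bracket -> illegal
(3,6): flips 2 -> legal
(3,7): flips 1 -> legal
(4,2): flips 1 -> legal
(5,2): flips 1 -> legal
(5,3): flips 2 -> legal
(5,7): no bracket -> illegal
(6,6): flips 1 -> legal
(7,4): flips 1 -> legal
(7,5): flips 1 -> legal
(7,6): flips 1 -> legal
W mobility = 13

Answer: B=8 W=13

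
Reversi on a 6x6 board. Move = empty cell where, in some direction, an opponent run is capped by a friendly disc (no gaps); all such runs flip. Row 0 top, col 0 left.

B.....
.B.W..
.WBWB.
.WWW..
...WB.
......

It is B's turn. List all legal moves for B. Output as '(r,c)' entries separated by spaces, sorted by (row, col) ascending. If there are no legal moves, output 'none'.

Answer: (0,2) (0,4) (2,0) (4,0) (4,1) (4,2)

Derivation:
(0,2): flips 1 -> legal
(0,3): no bracket -> illegal
(0,4): flips 1 -> legal
(1,0): no bracket -> illegal
(1,2): no bracket -> illegal
(1,4): no bracket -> illegal
(2,0): flips 1 -> legal
(3,0): no bracket -> illegal
(3,4): no bracket -> illegal
(4,0): flips 1 -> legal
(4,1): flips 2 -> legal
(4,2): flips 3 -> legal
(5,2): no bracket -> illegal
(5,3): no bracket -> illegal
(5,4): no bracket -> illegal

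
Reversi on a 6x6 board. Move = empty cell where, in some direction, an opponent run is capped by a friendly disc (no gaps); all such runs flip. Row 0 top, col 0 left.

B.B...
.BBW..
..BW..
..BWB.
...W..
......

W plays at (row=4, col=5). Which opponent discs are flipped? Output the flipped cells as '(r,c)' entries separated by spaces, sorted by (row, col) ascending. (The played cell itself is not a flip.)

Answer: (3,4)

Derivation:
Dir NW: opp run (3,4) capped by W -> flip
Dir N: first cell '.' (not opp) -> no flip
Dir NE: edge -> no flip
Dir W: first cell '.' (not opp) -> no flip
Dir E: edge -> no flip
Dir SW: first cell '.' (not opp) -> no flip
Dir S: first cell '.' (not opp) -> no flip
Dir SE: edge -> no flip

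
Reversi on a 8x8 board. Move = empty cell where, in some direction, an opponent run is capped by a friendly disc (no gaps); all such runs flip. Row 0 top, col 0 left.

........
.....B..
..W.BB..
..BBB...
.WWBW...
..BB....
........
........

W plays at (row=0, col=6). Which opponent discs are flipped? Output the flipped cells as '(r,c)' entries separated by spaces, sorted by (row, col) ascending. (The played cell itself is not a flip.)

Answer: (1,5) (2,4) (3,3)

Derivation:
Dir NW: edge -> no flip
Dir N: edge -> no flip
Dir NE: edge -> no flip
Dir W: first cell '.' (not opp) -> no flip
Dir E: first cell '.' (not opp) -> no flip
Dir SW: opp run (1,5) (2,4) (3,3) capped by W -> flip
Dir S: first cell '.' (not opp) -> no flip
Dir SE: first cell '.' (not opp) -> no flip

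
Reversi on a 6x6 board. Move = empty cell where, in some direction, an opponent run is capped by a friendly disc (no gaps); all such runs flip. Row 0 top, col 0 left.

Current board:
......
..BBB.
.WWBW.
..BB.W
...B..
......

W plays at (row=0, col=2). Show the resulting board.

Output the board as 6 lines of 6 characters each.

Answer: ..W...
..WWB.
.WWBW.
..BB.W
...B..
......

Derivation:
Place W at (0,2); scan 8 dirs for brackets.
Dir NW: edge -> no flip
Dir N: edge -> no flip
Dir NE: edge -> no flip
Dir W: first cell '.' (not opp) -> no flip
Dir E: first cell '.' (not opp) -> no flip
Dir SW: first cell '.' (not opp) -> no flip
Dir S: opp run (1,2) capped by W -> flip
Dir SE: opp run (1,3) capped by W -> flip
All flips: (1,2) (1,3)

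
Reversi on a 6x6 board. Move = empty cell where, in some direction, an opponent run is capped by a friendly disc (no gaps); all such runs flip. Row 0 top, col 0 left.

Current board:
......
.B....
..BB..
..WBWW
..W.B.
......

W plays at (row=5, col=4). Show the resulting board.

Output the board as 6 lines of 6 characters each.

Answer: ......
.B....
..BB..
..WBWW
..W.W.
....W.

Derivation:
Place W at (5,4); scan 8 dirs for brackets.
Dir NW: first cell '.' (not opp) -> no flip
Dir N: opp run (4,4) capped by W -> flip
Dir NE: first cell '.' (not opp) -> no flip
Dir W: first cell '.' (not opp) -> no flip
Dir E: first cell '.' (not opp) -> no flip
Dir SW: edge -> no flip
Dir S: edge -> no flip
Dir SE: edge -> no flip
All flips: (4,4)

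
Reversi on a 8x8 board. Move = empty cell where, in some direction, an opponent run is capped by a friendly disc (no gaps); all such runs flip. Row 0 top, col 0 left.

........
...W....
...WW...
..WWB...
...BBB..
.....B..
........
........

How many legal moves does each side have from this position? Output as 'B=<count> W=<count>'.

Answer: B=6 W=5

Derivation:
-- B to move --
(0,2): no bracket -> illegal
(0,3): flips 3 -> legal
(0,4): no bracket -> illegal
(1,2): flips 1 -> legal
(1,4): flips 1 -> legal
(1,5): no bracket -> illegal
(2,1): flips 1 -> legal
(2,2): flips 1 -> legal
(2,5): no bracket -> illegal
(3,1): flips 2 -> legal
(3,5): no bracket -> illegal
(4,1): no bracket -> illegal
(4,2): no bracket -> illegal
B mobility = 6
-- W to move --
(2,5): no bracket -> illegal
(3,5): flips 1 -> legal
(3,6): no bracket -> illegal
(4,2): no bracket -> illegal
(4,6): no bracket -> illegal
(5,2): no bracket -> illegal
(5,3): flips 1 -> legal
(5,4): flips 3 -> legal
(5,6): flips 2 -> legal
(6,4): no bracket -> illegal
(6,5): no bracket -> illegal
(6,6): flips 2 -> legal
W mobility = 5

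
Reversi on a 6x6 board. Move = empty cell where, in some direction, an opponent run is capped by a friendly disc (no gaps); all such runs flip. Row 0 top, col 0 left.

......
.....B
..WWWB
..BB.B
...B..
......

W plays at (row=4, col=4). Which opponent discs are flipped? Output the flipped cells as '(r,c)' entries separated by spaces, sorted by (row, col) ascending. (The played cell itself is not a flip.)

Dir NW: opp run (3,3) capped by W -> flip
Dir N: first cell '.' (not opp) -> no flip
Dir NE: opp run (3,5), next=edge -> no flip
Dir W: opp run (4,3), next='.' -> no flip
Dir E: first cell '.' (not opp) -> no flip
Dir SW: first cell '.' (not opp) -> no flip
Dir S: first cell '.' (not opp) -> no flip
Dir SE: first cell '.' (not opp) -> no flip

Answer: (3,3)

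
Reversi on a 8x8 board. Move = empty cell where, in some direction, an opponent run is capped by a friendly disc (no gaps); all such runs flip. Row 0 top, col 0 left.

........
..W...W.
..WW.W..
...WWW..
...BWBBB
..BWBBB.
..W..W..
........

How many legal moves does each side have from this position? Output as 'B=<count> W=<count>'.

Answer: B=11 W=8

Derivation:
-- B to move --
(0,1): flips 3 -> legal
(0,2): no bracket -> illegal
(0,3): no bracket -> illegal
(0,5): no bracket -> illegal
(0,6): no bracket -> illegal
(0,7): flips 3 -> legal
(1,1): flips 3 -> legal
(1,3): flips 2 -> legal
(1,4): no bracket -> illegal
(1,5): flips 2 -> legal
(1,7): no bracket -> illegal
(2,1): no bracket -> illegal
(2,4): flips 3 -> legal
(2,6): no bracket -> illegal
(2,7): no bracket -> illegal
(3,1): no bracket -> illegal
(3,2): no bracket -> illegal
(3,6): no bracket -> illegal
(4,2): no bracket -> illegal
(5,1): no bracket -> illegal
(6,1): no bracket -> illegal
(6,3): flips 1 -> legal
(6,4): no bracket -> illegal
(6,6): no bracket -> illegal
(7,1): no bracket -> illegal
(7,2): flips 1 -> legal
(7,3): no bracket -> illegal
(7,4): flips 1 -> legal
(7,5): flips 1 -> legal
(7,6): flips 1 -> legal
B mobility = 11
-- W to move --
(3,2): flips 2 -> legal
(3,6): no bracket -> illegal
(3,7): no bracket -> illegal
(4,1): no bracket -> illegal
(4,2): flips 2 -> legal
(5,1): flips 1 -> legal
(5,7): flips 4 -> legal
(6,1): flips 2 -> legal
(6,3): no bracket -> illegal
(6,4): flips 1 -> legal
(6,6): flips 1 -> legal
(6,7): flips 2 -> legal
W mobility = 8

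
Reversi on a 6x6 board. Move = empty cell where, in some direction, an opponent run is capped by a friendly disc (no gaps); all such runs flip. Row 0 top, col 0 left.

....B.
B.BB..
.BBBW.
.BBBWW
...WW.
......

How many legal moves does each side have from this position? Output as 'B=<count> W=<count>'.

-- B to move --
(1,4): no bracket -> illegal
(1,5): flips 1 -> legal
(2,5): flips 1 -> legal
(4,2): no bracket -> illegal
(4,5): flips 1 -> legal
(5,2): no bracket -> illegal
(5,3): flips 1 -> legal
(5,4): flips 1 -> legal
(5,5): flips 1 -> legal
B mobility = 6
-- W to move --
(0,0): no bracket -> illegal
(0,1): flips 2 -> legal
(0,2): flips 1 -> legal
(0,3): flips 3 -> legal
(0,5): no bracket -> illegal
(1,1): flips 2 -> legal
(1,4): no bracket -> illegal
(1,5): no bracket -> illegal
(2,0): flips 3 -> legal
(3,0): flips 3 -> legal
(4,0): no bracket -> illegal
(4,1): no bracket -> illegal
(4,2): flips 1 -> legal
W mobility = 7

Answer: B=6 W=7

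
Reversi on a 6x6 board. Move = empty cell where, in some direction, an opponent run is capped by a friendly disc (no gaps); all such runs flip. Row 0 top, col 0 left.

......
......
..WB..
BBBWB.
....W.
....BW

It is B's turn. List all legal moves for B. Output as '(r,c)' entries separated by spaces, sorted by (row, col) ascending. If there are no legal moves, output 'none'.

(1,1): no bracket -> illegal
(1,2): flips 1 -> legal
(1,3): flips 1 -> legal
(2,1): flips 1 -> legal
(2,4): no bracket -> illegal
(3,5): no bracket -> illegal
(4,2): no bracket -> illegal
(4,3): flips 1 -> legal
(4,5): no bracket -> illegal
(5,3): no bracket -> illegal

Answer: (1,2) (1,3) (2,1) (4,3)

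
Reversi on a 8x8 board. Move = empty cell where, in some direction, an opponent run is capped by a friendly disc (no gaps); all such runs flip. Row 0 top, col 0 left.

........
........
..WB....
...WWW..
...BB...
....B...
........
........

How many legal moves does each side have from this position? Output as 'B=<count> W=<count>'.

-- B to move --
(1,1): flips 2 -> legal
(1,2): no bracket -> illegal
(1,3): no bracket -> illegal
(2,1): flips 1 -> legal
(2,4): flips 1 -> legal
(2,5): flips 1 -> legal
(2,6): flips 1 -> legal
(3,1): no bracket -> illegal
(3,2): no bracket -> illegal
(3,6): no bracket -> illegal
(4,2): no bracket -> illegal
(4,5): flips 1 -> legal
(4,6): no bracket -> illegal
B mobility = 6
-- W to move --
(1,2): flips 1 -> legal
(1,3): flips 1 -> legal
(1,4): no bracket -> illegal
(2,4): flips 1 -> legal
(3,2): no bracket -> illegal
(4,2): no bracket -> illegal
(4,5): no bracket -> illegal
(5,2): flips 1 -> legal
(5,3): flips 2 -> legal
(5,5): flips 1 -> legal
(6,3): no bracket -> illegal
(6,4): flips 2 -> legal
(6,5): no bracket -> illegal
W mobility = 7

Answer: B=6 W=7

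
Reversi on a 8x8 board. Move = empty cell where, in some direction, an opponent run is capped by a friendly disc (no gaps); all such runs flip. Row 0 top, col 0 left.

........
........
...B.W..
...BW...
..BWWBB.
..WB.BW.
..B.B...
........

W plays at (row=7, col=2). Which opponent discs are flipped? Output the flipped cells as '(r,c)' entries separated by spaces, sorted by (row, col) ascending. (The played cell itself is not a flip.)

Answer: (6,2)

Derivation:
Dir NW: first cell '.' (not opp) -> no flip
Dir N: opp run (6,2) capped by W -> flip
Dir NE: first cell '.' (not opp) -> no flip
Dir W: first cell '.' (not opp) -> no flip
Dir E: first cell '.' (not opp) -> no flip
Dir SW: edge -> no flip
Dir S: edge -> no flip
Dir SE: edge -> no flip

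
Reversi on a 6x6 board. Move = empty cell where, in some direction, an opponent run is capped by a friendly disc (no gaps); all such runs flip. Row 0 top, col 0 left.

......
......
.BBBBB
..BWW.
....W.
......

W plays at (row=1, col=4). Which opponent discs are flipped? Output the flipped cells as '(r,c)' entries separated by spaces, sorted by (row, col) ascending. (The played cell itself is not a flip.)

Dir NW: first cell '.' (not opp) -> no flip
Dir N: first cell '.' (not opp) -> no flip
Dir NE: first cell '.' (not opp) -> no flip
Dir W: first cell '.' (not opp) -> no flip
Dir E: first cell '.' (not opp) -> no flip
Dir SW: opp run (2,3) (3,2), next='.' -> no flip
Dir S: opp run (2,4) capped by W -> flip
Dir SE: opp run (2,5), next=edge -> no flip

Answer: (2,4)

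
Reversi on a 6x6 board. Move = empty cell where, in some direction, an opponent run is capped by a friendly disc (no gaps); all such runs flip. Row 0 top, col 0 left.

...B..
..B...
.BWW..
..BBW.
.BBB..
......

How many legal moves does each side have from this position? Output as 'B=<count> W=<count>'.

Answer: B=7 W=8

Derivation:
-- B to move --
(1,1): flips 1 -> legal
(1,3): flips 1 -> legal
(1,4): flips 1 -> legal
(2,4): flips 2 -> legal
(2,5): flips 1 -> legal
(3,1): no bracket -> illegal
(3,5): flips 1 -> legal
(4,4): no bracket -> illegal
(4,5): flips 2 -> legal
B mobility = 7
-- W to move --
(0,1): flips 1 -> legal
(0,2): flips 1 -> legal
(0,4): no bracket -> illegal
(1,0): no bracket -> illegal
(1,1): no bracket -> illegal
(1,3): no bracket -> illegal
(1,4): no bracket -> illegal
(2,0): flips 1 -> legal
(2,4): no bracket -> illegal
(3,0): no bracket -> illegal
(3,1): flips 2 -> legal
(4,0): no bracket -> illegal
(4,4): flips 1 -> legal
(5,0): flips 2 -> legal
(5,1): no bracket -> illegal
(5,2): flips 3 -> legal
(5,3): flips 2 -> legal
(5,4): no bracket -> illegal
W mobility = 8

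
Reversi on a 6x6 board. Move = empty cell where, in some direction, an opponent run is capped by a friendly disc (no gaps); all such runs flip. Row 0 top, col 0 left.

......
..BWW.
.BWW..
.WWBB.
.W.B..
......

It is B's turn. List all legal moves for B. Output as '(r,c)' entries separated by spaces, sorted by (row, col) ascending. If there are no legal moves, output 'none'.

(0,2): no bracket -> illegal
(0,3): flips 2 -> legal
(0,4): no bracket -> illegal
(0,5): no bracket -> illegal
(1,1): flips 1 -> legal
(1,5): flips 2 -> legal
(2,0): no bracket -> illegal
(2,4): flips 2 -> legal
(2,5): no bracket -> illegal
(3,0): flips 2 -> legal
(4,0): no bracket -> illegal
(4,2): flips 2 -> legal
(5,0): no bracket -> illegal
(5,1): flips 2 -> legal
(5,2): no bracket -> illegal

Answer: (0,3) (1,1) (1,5) (2,4) (3,0) (4,2) (5,1)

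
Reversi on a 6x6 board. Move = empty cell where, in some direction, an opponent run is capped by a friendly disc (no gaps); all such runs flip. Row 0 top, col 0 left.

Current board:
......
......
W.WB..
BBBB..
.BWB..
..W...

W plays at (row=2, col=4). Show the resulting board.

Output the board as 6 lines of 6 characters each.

Place W at (2,4); scan 8 dirs for brackets.
Dir NW: first cell '.' (not opp) -> no flip
Dir N: first cell '.' (not opp) -> no flip
Dir NE: first cell '.' (not opp) -> no flip
Dir W: opp run (2,3) capped by W -> flip
Dir E: first cell '.' (not opp) -> no flip
Dir SW: opp run (3,3) capped by W -> flip
Dir S: first cell '.' (not opp) -> no flip
Dir SE: first cell '.' (not opp) -> no flip
All flips: (2,3) (3,3)

Answer: ......
......
W.WWW.
BBBW..
.BWB..
..W...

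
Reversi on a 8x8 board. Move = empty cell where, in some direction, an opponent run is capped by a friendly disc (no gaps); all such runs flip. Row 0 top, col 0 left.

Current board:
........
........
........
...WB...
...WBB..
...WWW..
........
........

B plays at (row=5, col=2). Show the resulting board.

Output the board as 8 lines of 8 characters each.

Place B at (5,2); scan 8 dirs for brackets.
Dir NW: first cell '.' (not opp) -> no flip
Dir N: first cell '.' (not opp) -> no flip
Dir NE: opp run (4,3) capped by B -> flip
Dir W: first cell '.' (not opp) -> no flip
Dir E: opp run (5,3) (5,4) (5,5), next='.' -> no flip
Dir SW: first cell '.' (not opp) -> no flip
Dir S: first cell '.' (not opp) -> no flip
Dir SE: first cell '.' (not opp) -> no flip
All flips: (4,3)

Answer: ........
........
........
...WB...
...BBB..
..BWWW..
........
........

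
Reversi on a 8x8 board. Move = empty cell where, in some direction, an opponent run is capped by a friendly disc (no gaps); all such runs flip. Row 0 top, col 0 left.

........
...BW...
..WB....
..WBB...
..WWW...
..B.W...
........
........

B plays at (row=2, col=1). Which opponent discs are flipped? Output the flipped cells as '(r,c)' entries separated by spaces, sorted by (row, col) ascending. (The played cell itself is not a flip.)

Dir NW: first cell '.' (not opp) -> no flip
Dir N: first cell '.' (not opp) -> no flip
Dir NE: first cell '.' (not opp) -> no flip
Dir W: first cell '.' (not opp) -> no flip
Dir E: opp run (2,2) capped by B -> flip
Dir SW: first cell '.' (not opp) -> no flip
Dir S: first cell '.' (not opp) -> no flip
Dir SE: opp run (3,2) (4,3) (5,4), next='.' -> no flip

Answer: (2,2)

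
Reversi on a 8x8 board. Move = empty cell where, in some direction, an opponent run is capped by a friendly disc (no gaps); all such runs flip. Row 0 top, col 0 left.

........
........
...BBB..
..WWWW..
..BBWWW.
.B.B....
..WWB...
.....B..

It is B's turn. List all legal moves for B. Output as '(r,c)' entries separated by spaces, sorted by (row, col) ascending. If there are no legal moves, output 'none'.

(2,1): flips 1 -> legal
(2,2): flips 1 -> legal
(2,6): flips 2 -> legal
(3,1): no bracket -> illegal
(3,6): no bracket -> illegal
(3,7): no bracket -> illegal
(4,1): flips 1 -> legal
(4,7): flips 3 -> legal
(5,2): no bracket -> illegal
(5,4): flips 2 -> legal
(5,5): flips 2 -> legal
(5,6): flips 2 -> legal
(5,7): flips 2 -> legal
(6,1): flips 2 -> legal
(7,1): flips 1 -> legal
(7,2): no bracket -> illegal
(7,3): flips 2 -> legal
(7,4): no bracket -> illegal

Answer: (2,1) (2,2) (2,6) (4,1) (4,7) (5,4) (5,5) (5,6) (5,7) (6,1) (7,1) (7,3)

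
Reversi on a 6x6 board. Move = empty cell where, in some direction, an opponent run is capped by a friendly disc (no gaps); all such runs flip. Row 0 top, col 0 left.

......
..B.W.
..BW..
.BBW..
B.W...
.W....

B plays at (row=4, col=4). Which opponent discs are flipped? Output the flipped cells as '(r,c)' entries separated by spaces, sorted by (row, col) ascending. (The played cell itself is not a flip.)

Dir NW: opp run (3,3) capped by B -> flip
Dir N: first cell '.' (not opp) -> no flip
Dir NE: first cell '.' (not opp) -> no flip
Dir W: first cell '.' (not opp) -> no flip
Dir E: first cell '.' (not opp) -> no flip
Dir SW: first cell '.' (not opp) -> no flip
Dir S: first cell '.' (not opp) -> no flip
Dir SE: first cell '.' (not opp) -> no flip

Answer: (3,3)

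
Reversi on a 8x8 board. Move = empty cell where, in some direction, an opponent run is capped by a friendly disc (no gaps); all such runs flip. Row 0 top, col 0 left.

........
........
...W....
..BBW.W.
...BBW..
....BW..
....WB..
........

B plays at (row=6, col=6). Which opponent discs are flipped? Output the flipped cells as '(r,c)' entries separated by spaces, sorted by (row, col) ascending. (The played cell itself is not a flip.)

Answer: (5,5)

Derivation:
Dir NW: opp run (5,5) capped by B -> flip
Dir N: first cell '.' (not opp) -> no flip
Dir NE: first cell '.' (not opp) -> no flip
Dir W: first cell 'B' (not opp) -> no flip
Dir E: first cell '.' (not opp) -> no flip
Dir SW: first cell '.' (not opp) -> no flip
Dir S: first cell '.' (not opp) -> no flip
Dir SE: first cell '.' (not opp) -> no flip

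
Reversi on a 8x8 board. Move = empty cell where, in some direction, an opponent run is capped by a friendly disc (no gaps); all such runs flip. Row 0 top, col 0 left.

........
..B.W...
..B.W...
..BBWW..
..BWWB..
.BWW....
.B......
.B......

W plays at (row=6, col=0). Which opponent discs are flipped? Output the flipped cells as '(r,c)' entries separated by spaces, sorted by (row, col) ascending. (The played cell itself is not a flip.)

Answer: (3,3) (4,2) (5,1)

Derivation:
Dir NW: edge -> no flip
Dir N: first cell '.' (not opp) -> no flip
Dir NE: opp run (5,1) (4,2) (3,3) capped by W -> flip
Dir W: edge -> no flip
Dir E: opp run (6,1), next='.' -> no flip
Dir SW: edge -> no flip
Dir S: first cell '.' (not opp) -> no flip
Dir SE: opp run (7,1), next=edge -> no flip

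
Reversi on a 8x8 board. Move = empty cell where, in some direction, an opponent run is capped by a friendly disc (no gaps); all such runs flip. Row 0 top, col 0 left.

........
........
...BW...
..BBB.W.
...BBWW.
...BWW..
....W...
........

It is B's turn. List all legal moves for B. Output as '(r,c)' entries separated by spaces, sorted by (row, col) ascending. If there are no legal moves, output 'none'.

(1,3): no bracket -> illegal
(1,4): flips 1 -> legal
(1,5): flips 1 -> legal
(2,5): flips 1 -> legal
(2,6): no bracket -> illegal
(2,7): no bracket -> illegal
(3,5): no bracket -> illegal
(3,7): no bracket -> illegal
(4,7): flips 2 -> legal
(5,6): flips 3 -> legal
(5,7): no bracket -> illegal
(6,3): no bracket -> illegal
(6,5): flips 1 -> legal
(6,6): flips 1 -> legal
(7,3): no bracket -> illegal
(7,4): flips 2 -> legal
(7,5): flips 1 -> legal

Answer: (1,4) (1,5) (2,5) (4,7) (5,6) (6,5) (6,6) (7,4) (7,5)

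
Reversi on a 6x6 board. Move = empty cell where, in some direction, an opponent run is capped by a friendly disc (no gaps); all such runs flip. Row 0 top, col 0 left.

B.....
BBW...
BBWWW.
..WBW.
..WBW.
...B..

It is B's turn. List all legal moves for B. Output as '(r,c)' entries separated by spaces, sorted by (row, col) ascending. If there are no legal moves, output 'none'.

Answer: (0,3) (1,3) (1,5) (2,5) (3,1) (3,5) (4,1) (4,5) (5,1) (5,5)

Derivation:
(0,1): no bracket -> illegal
(0,2): no bracket -> illegal
(0,3): flips 1 -> legal
(1,3): flips 2 -> legal
(1,4): no bracket -> illegal
(1,5): flips 1 -> legal
(2,5): flips 4 -> legal
(3,1): flips 2 -> legal
(3,5): flips 2 -> legal
(4,1): flips 1 -> legal
(4,5): flips 1 -> legal
(5,1): flips 1 -> legal
(5,2): no bracket -> illegal
(5,4): no bracket -> illegal
(5,5): flips 1 -> legal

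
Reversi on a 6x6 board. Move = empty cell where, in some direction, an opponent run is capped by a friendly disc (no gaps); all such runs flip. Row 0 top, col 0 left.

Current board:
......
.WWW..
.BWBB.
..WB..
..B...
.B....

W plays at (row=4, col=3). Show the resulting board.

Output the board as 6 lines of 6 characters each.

Answer: ......
.WWW..
.BWWB.
..WW..
..BW..
.B....

Derivation:
Place W at (4,3); scan 8 dirs for brackets.
Dir NW: first cell 'W' (not opp) -> no flip
Dir N: opp run (3,3) (2,3) capped by W -> flip
Dir NE: first cell '.' (not opp) -> no flip
Dir W: opp run (4,2), next='.' -> no flip
Dir E: first cell '.' (not opp) -> no flip
Dir SW: first cell '.' (not opp) -> no flip
Dir S: first cell '.' (not opp) -> no flip
Dir SE: first cell '.' (not opp) -> no flip
All flips: (2,3) (3,3)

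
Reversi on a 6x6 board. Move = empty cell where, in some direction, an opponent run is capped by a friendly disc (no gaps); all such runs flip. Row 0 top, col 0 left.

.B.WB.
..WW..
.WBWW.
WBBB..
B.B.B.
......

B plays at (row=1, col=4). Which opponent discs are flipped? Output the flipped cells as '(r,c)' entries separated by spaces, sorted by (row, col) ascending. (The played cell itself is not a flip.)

Dir NW: opp run (0,3), next=edge -> no flip
Dir N: first cell 'B' (not opp) -> no flip
Dir NE: first cell '.' (not opp) -> no flip
Dir W: opp run (1,3) (1,2), next='.' -> no flip
Dir E: first cell '.' (not opp) -> no flip
Dir SW: opp run (2,3) capped by B -> flip
Dir S: opp run (2,4), next='.' -> no flip
Dir SE: first cell '.' (not opp) -> no flip

Answer: (2,3)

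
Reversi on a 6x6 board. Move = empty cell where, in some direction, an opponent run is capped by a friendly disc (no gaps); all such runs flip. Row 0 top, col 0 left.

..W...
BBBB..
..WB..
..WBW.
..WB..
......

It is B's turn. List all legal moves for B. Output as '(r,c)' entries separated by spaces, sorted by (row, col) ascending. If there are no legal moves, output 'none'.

Answer: (2,1) (2,5) (3,1) (3,5) (4,1) (4,5) (5,1) (5,2)

Derivation:
(0,1): no bracket -> illegal
(0,3): no bracket -> illegal
(2,1): flips 2 -> legal
(2,4): no bracket -> illegal
(2,5): flips 1 -> legal
(3,1): flips 2 -> legal
(3,5): flips 1 -> legal
(4,1): flips 2 -> legal
(4,4): no bracket -> illegal
(4,5): flips 1 -> legal
(5,1): flips 1 -> legal
(5,2): flips 3 -> legal
(5,3): no bracket -> illegal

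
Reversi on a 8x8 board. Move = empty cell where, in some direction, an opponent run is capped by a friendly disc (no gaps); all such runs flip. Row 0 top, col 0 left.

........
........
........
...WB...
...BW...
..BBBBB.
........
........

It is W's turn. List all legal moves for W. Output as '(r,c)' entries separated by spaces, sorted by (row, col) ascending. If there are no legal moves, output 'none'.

(2,3): no bracket -> illegal
(2,4): flips 1 -> legal
(2,5): no bracket -> illegal
(3,2): no bracket -> illegal
(3,5): flips 1 -> legal
(4,1): no bracket -> illegal
(4,2): flips 1 -> legal
(4,5): no bracket -> illegal
(4,6): no bracket -> illegal
(4,7): no bracket -> illegal
(5,1): no bracket -> illegal
(5,7): no bracket -> illegal
(6,1): no bracket -> illegal
(6,2): flips 1 -> legal
(6,3): flips 2 -> legal
(6,4): flips 1 -> legal
(6,5): no bracket -> illegal
(6,6): flips 1 -> legal
(6,7): no bracket -> illegal

Answer: (2,4) (3,5) (4,2) (6,2) (6,3) (6,4) (6,6)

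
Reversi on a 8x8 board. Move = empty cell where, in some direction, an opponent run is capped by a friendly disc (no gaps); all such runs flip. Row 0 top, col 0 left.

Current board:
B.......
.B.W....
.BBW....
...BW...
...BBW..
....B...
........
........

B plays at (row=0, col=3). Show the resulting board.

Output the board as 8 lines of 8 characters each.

Answer: B..B....
.B.B....
.BBB....
...BW...
...BBW..
....B...
........
........

Derivation:
Place B at (0,3); scan 8 dirs for brackets.
Dir NW: edge -> no flip
Dir N: edge -> no flip
Dir NE: edge -> no flip
Dir W: first cell '.' (not opp) -> no flip
Dir E: first cell '.' (not opp) -> no flip
Dir SW: first cell '.' (not opp) -> no flip
Dir S: opp run (1,3) (2,3) capped by B -> flip
Dir SE: first cell '.' (not opp) -> no flip
All flips: (1,3) (2,3)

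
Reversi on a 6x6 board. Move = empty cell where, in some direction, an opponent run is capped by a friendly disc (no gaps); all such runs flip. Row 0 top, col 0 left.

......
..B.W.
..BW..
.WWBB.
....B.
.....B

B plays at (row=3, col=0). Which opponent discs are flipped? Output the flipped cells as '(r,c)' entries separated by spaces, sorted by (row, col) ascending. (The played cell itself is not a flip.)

Dir NW: edge -> no flip
Dir N: first cell '.' (not opp) -> no flip
Dir NE: first cell '.' (not opp) -> no flip
Dir W: edge -> no flip
Dir E: opp run (3,1) (3,2) capped by B -> flip
Dir SW: edge -> no flip
Dir S: first cell '.' (not opp) -> no flip
Dir SE: first cell '.' (not opp) -> no flip

Answer: (3,1) (3,2)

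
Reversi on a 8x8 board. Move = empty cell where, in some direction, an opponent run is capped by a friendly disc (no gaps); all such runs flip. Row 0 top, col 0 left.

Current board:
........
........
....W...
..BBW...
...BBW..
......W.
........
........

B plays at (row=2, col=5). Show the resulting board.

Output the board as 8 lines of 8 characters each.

Answer: ........
........
....WB..
..BBB...
...BBW..
......W.
........
........

Derivation:
Place B at (2,5); scan 8 dirs for brackets.
Dir NW: first cell '.' (not opp) -> no flip
Dir N: first cell '.' (not opp) -> no flip
Dir NE: first cell '.' (not opp) -> no flip
Dir W: opp run (2,4), next='.' -> no flip
Dir E: first cell '.' (not opp) -> no flip
Dir SW: opp run (3,4) capped by B -> flip
Dir S: first cell '.' (not opp) -> no flip
Dir SE: first cell '.' (not opp) -> no flip
All flips: (3,4)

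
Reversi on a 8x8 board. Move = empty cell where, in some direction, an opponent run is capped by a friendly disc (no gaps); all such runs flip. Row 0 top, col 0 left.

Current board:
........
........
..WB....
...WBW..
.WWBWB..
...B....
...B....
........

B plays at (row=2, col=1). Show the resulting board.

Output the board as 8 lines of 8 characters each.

Place B at (2,1); scan 8 dirs for brackets.
Dir NW: first cell '.' (not opp) -> no flip
Dir N: first cell '.' (not opp) -> no flip
Dir NE: first cell '.' (not opp) -> no flip
Dir W: first cell '.' (not opp) -> no flip
Dir E: opp run (2,2) capped by B -> flip
Dir SW: first cell '.' (not opp) -> no flip
Dir S: first cell '.' (not opp) -> no flip
Dir SE: first cell '.' (not opp) -> no flip
All flips: (2,2)

Answer: ........
........
.BBB....
...WBW..
.WWBWB..
...B....
...B....
........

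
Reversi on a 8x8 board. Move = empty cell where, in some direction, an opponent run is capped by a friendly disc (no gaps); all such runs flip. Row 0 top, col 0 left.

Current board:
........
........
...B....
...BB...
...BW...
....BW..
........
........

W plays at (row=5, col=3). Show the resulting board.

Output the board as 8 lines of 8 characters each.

Answer: ........
........
...B....
...BB...
...BW...
...WWW..
........
........

Derivation:
Place W at (5,3); scan 8 dirs for brackets.
Dir NW: first cell '.' (not opp) -> no flip
Dir N: opp run (4,3) (3,3) (2,3), next='.' -> no flip
Dir NE: first cell 'W' (not opp) -> no flip
Dir W: first cell '.' (not opp) -> no flip
Dir E: opp run (5,4) capped by W -> flip
Dir SW: first cell '.' (not opp) -> no flip
Dir S: first cell '.' (not opp) -> no flip
Dir SE: first cell '.' (not opp) -> no flip
All flips: (5,4)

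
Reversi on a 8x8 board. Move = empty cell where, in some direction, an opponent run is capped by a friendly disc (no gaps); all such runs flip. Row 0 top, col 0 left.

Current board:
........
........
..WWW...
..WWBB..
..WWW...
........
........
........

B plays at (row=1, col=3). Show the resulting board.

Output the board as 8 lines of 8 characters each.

Place B at (1,3); scan 8 dirs for brackets.
Dir NW: first cell '.' (not opp) -> no flip
Dir N: first cell '.' (not opp) -> no flip
Dir NE: first cell '.' (not opp) -> no flip
Dir W: first cell '.' (not opp) -> no flip
Dir E: first cell '.' (not opp) -> no flip
Dir SW: opp run (2,2), next='.' -> no flip
Dir S: opp run (2,3) (3,3) (4,3), next='.' -> no flip
Dir SE: opp run (2,4) capped by B -> flip
All flips: (2,4)

Answer: ........
...B....
..WWB...
..WWBB..
..WWW...
........
........
........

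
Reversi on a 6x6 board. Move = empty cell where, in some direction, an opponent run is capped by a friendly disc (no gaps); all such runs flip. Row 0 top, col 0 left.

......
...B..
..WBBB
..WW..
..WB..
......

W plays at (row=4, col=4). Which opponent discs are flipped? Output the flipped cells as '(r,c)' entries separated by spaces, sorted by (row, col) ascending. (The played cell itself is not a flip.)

Dir NW: first cell 'W' (not opp) -> no flip
Dir N: first cell '.' (not opp) -> no flip
Dir NE: first cell '.' (not opp) -> no flip
Dir W: opp run (4,3) capped by W -> flip
Dir E: first cell '.' (not opp) -> no flip
Dir SW: first cell '.' (not opp) -> no flip
Dir S: first cell '.' (not opp) -> no flip
Dir SE: first cell '.' (not opp) -> no flip

Answer: (4,3)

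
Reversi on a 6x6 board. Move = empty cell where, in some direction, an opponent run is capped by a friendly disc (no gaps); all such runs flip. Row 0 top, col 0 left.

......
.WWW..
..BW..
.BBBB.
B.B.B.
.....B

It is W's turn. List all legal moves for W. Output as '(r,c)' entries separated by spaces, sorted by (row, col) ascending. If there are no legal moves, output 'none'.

(2,0): no bracket -> illegal
(2,1): flips 1 -> legal
(2,4): no bracket -> illegal
(2,5): no bracket -> illegal
(3,0): no bracket -> illegal
(3,5): no bracket -> illegal
(4,1): flips 1 -> legal
(4,3): flips 1 -> legal
(4,5): flips 1 -> legal
(5,0): no bracket -> illegal
(5,1): no bracket -> illegal
(5,2): flips 3 -> legal
(5,3): no bracket -> illegal
(5,4): no bracket -> illegal

Answer: (2,1) (4,1) (4,3) (4,5) (5,2)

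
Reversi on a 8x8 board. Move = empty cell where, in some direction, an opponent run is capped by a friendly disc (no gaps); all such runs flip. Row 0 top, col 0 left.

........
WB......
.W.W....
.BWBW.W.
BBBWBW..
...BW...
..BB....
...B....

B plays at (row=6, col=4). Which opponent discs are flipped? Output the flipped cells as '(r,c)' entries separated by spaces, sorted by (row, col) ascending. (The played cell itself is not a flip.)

Dir NW: first cell 'B' (not opp) -> no flip
Dir N: opp run (5,4) capped by B -> flip
Dir NE: first cell '.' (not opp) -> no flip
Dir W: first cell 'B' (not opp) -> no flip
Dir E: first cell '.' (not opp) -> no flip
Dir SW: first cell 'B' (not opp) -> no flip
Dir S: first cell '.' (not opp) -> no flip
Dir SE: first cell '.' (not opp) -> no flip

Answer: (5,4)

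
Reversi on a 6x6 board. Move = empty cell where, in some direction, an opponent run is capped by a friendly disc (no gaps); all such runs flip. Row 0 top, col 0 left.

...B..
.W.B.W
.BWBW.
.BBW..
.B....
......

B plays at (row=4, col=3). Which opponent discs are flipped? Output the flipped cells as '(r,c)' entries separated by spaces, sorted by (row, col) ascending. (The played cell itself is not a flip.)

Answer: (3,3)

Derivation:
Dir NW: first cell 'B' (not opp) -> no flip
Dir N: opp run (3,3) capped by B -> flip
Dir NE: first cell '.' (not opp) -> no flip
Dir W: first cell '.' (not opp) -> no flip
Dir E: first cell '.' (not opp) -> no flip
Dir SW: first cell '.' (not opp) -> no flip
Dir S: first cell '.' (not opp) -> no flip
Dir SE: first cell '.' (not opp) -> no flip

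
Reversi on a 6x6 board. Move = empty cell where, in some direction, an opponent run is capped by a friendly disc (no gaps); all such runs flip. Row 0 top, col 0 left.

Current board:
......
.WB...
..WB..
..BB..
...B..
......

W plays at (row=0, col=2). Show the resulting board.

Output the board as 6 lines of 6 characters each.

Answer: ..W...
.WW...
..WB..
..BB..
...B..
......

Derivation:
Place W at (0,2); scan 8 dirs for brackets.
Dir NW: edge -> no flip
Dir N: edge -> no flip
Dir NE: edge -> no flip
Dir W: first cell '.' (not opp) -> no flip
Dir E: first cell '.' (not opp) -> no flip
Dir SW: first cell 'W' (not opp) -> no flip
Dir S: opp run (1,2) capped by W -> flip
Dir SE: first cell '.' (not opp) -> no flip
All flips: (1,2)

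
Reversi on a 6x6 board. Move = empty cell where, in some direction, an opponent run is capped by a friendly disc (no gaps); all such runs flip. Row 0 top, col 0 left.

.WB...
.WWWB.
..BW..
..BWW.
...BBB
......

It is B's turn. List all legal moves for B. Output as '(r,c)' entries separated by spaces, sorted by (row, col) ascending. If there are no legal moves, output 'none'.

(0,0): flips 2 -> legal
(0,3): flips 3 -> legal
(0,4): flips 1 -> legal
(1,0): flips 3 -> legal
(2,0): flips 1 -> legal
(2,1): no bracket -> illegal
(2,4): flips 3 -> legal
(2,5): flips 1 -> legal
(3,5): flips 2 -> legal
(4,2): no bracket -> illegal

Answer: (0,0) (0,3) (0,4) (1,0) (2,0) (2,4) (2,5) (3,5)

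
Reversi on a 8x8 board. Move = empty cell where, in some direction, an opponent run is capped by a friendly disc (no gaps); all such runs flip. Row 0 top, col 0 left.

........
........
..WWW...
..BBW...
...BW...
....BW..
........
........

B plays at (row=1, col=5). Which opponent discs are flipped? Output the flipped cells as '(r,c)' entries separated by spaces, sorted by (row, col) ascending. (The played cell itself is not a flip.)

Answer: (2,4)

Derivation:
Dir NW: first cell '.' (not opp) -> no flip
Dir N: first cell '.' (not opp) -> no flip
Dir NE: first cell '.' (not opp) -> no flip
Dir W: first cell '.' (not opp) -> no flip
Dir E: first cell '.' (not opp) -> no flip
Dir SW: opp run (2,4) capped by B -> flip
Dir S: first cell '.' (not opp) -> no flip
Dir SE: first cell '.' (not opp) -> no flip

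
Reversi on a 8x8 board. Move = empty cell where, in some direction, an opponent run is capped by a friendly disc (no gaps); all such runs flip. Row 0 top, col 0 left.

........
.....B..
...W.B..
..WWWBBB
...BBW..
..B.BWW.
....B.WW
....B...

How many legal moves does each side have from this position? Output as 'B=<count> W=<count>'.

Answer: B=9 W=9

Derivation:
-- B to move --
(1,2): no bracket -> illegal
(1,3): flips 2 -> legal
(1,4): no bracket -> illegal
(2,1): flips 1 -> legal
(2,2): flips 1 -> legal
(2,4): flips 1 -> legal
(3,1): flips 3 -> legal
(4,1): no bracket -> illegal
(4,2): no bracket -> illegal
(4,6): flips 2 -> legal
(4,7): no bracket -> illegal
(5,7): flips 2 -> legal
(6,5): flips 2 -> legal
(7,5): no bracket -> illegal
(7,6): no bracket -> illegal
(7,7): flips 2 -> legal
B mobility = 9
-- W to move --
(0,4): no bracket -> illegal
(0,5): flips 3 -> legal
(0,6): no bracket -> illegal
(1,4): no bracket -> illegal
(1,6): flips 1 -> legal
(2,4): no bracket -> illegal
(2,6): no bracket -> illegal
(2,7): flips 1 -> legal
(4,1): no bracket -> illegal
(4,2): flips 2 -> legal
(4,6): no bracket -> illegal
(4,7): no bracket -> illegal
(5,1): no bracket -> illegal
(5,3): flips 2 -> legal
(6,1): flips 2 -> legal
(6,2): no bracket -> illegal
(6,3): flips 1 -> legal
(6,5): flips 2 -> legal
(7,3): flips 1 -> legal
(7,5): no bracket -> illegal
W mobility = 9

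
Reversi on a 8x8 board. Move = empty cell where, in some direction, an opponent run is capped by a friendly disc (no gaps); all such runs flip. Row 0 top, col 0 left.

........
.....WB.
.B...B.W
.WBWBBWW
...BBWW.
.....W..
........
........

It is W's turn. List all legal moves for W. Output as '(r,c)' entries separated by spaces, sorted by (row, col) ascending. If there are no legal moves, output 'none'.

(0,5): flips 1 -> legal
(0,6): no bracket -> illegal
(0,7): no bracket -> illegal
(1,0): no bracket -> illegal
(1,1): flips 1 -> legal
(1,2): no bracket -> illegal
(1,4): flips 1 -> legal
(1,7): flips 1 -> legal
(2,0): no bracket -> illegal
(2,2): no bracket -> illegal
(2,3): flips 1 -> legal
(2,4): flips 1 -> legal
(2,6): no bracket -> illegal
(3,0): no bracket -> illegal
(4,1): no bracket -> illegal
(4,2): flips 2 -> legal
(5,2): no bracket -> illegal
(5,3): flips 1 -> legal
(5,4): no bracket -> illegal

Answer: (0,5) (1,1) (1,4) (1,7) (2,3) (2,4) (4,2) (5,3)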